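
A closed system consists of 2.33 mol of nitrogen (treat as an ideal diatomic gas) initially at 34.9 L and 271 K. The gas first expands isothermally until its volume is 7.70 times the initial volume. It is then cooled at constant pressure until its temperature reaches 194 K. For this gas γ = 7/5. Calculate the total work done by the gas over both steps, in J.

P₁ = nRT₁/V₁ = 2.33×8.314×271/34.9 = 150 kPa.
Step 1 — Isothermal: T stays 271 K; PV = const ⇒ V₂ = 269 L, P₂ = 19.5 kPa.
ΔU = 0 (ideal gas, T constant).
W = nRT ln(V₂/V₁) = 2.33×8.314×271×ln(7.70) = 10700 J.
Q = ΔU + W = 10700 J.
State after step 1: P = 19.5 kPa, V = 269 L, T = 271 K.
Step 2 — Isobaric: P stays 19.5 kPa; V/T = const ⇒ T₂ = 194 K, V₂ = 192 L.
W = PΔV = 19.5×(192−269) kPa·L = -1490 J.
ΔU = nCvΔT = 2.33×20.8×(194−271) = -3730 J.
Q = ΔU + W = nCpΔT = -5220 J.
Net over both steps: W = 9220 J, Q = 5500 J, ΔU = -3730 J.

9220 J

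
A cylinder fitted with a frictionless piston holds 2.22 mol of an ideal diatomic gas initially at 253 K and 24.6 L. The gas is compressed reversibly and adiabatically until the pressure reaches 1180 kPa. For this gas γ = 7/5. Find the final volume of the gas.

P₁ = nRT₁/V₁ = 2.22×8.314×253/24.6 = 190 kPa.
Adiabatic: T₂/T₁ = (P₂/P₁)^((γ−1)/γ) ⇒ T₂ = 253×(6.22)^0.286 = 426 K; V₂ = 6.67 L.

6.67 L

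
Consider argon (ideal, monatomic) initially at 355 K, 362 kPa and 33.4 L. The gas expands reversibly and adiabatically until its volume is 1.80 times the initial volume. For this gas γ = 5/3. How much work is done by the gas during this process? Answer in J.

5880 J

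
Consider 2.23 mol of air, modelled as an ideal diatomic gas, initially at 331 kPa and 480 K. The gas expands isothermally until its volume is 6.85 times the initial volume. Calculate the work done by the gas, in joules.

17100 J

V₁ = nRT₁/P₁ = 2.23×8.314×480/331 = 26.9 L.
Isothermal: T stays 480 K; PV = const ⇒ V₂ = 184 L, P₂ = 48.3 kPa.
W = nRT ln(V₂/V₁) = 2.23×8.314×480×ln(6.85) = 17100 J.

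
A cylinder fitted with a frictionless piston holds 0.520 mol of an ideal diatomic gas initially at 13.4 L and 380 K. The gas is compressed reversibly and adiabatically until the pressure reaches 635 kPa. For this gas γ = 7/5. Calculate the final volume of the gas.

4.14 L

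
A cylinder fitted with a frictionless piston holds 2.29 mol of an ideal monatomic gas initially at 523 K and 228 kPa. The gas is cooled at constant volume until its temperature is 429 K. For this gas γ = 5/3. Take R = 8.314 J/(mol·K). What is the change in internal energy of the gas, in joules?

-2680 J

V₁ = nRT₁/P₁ = 2.29×8.314×523/228 = 43.7 L.
Isochoric: V stays 43.7 L; P/T = const ⇒ T₂ = 429 K, P₂ = 187 kPa.
For an ideal gas ΔU = nCvΔT with Cv = (3/2)R = 12.5 J/(mol·K).
ΔU = 2.29×12.5×(429−523) = -2680 J.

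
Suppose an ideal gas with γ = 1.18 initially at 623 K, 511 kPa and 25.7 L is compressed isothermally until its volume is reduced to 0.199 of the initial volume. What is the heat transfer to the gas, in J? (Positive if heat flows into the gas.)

-21200 J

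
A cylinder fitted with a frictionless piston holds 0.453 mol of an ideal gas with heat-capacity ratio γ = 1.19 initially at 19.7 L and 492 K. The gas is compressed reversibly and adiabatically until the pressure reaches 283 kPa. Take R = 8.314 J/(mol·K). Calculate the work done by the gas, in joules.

P₁ = nRT₁/V₁ = 0.453×8.314×492/19.7 = 94.1 kPa.
Adiabatic: T₂/T₁ = (P₂/P₁)^((γ−1)/γ) ⇒ T₂ = 492×(3.01)^0.160 = 587 K; V₂ = 7.81 L.
ΔU = nCvΔT = 0.453×43.8×(587−492) = 1880 J.
Q = 0 for an adiabatic process, so W = −ΔU = -1880 J.

-1880 J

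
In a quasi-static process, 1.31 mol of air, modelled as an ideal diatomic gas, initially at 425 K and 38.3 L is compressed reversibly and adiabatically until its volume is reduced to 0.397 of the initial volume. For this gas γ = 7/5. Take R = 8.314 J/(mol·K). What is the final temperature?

615 K

P₁ = nRT₁/V₁ = 1.31×8.314×425/38.3 = 121 kPa.
Adiabatic: TV^(γ−1) = const ⇒ T₂ = 425×(2.52)^0.400 = 615 K; PV^γ = const ⇒ P₂ = 441 kPa.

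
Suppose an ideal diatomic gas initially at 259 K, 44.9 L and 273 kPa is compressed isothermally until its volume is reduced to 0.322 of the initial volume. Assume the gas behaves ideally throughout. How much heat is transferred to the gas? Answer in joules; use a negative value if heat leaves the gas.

n = P₁V₁/(RT₁) = 273×44.9/(8.314×259) = 5.69 mol.
Isothermal: T stays 259 K; PV = const ⇒ V₂ = 14.5 L, P₂ = 848 kPa.
ΔU = 0 (ideal gas, T constant).
W = nRT ln(V₂/V₁) = 5.69×8.314×259×ln(0.322) = -13900 J.
Q = ΔU + W = -13900 J.

-13900 J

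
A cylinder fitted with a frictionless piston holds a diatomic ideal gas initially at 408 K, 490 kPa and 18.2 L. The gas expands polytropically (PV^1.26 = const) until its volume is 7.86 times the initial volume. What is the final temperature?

239 K

Polytropic n=1.26: T₂ = T₁(V₁/V₂)^(n−1) = 408×(0.127)^0.26 = 239 K; P₂ = P₁(V₁/V₂)^n = 36.5 kPa.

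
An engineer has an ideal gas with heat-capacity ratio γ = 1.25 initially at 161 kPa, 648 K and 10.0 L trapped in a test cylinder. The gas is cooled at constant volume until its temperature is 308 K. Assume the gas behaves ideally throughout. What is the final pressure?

Isochoric: V stays 10.0 L; P/T = const ⇒ T₂ = 308 K, P₂ = 76.5 kPa.

76.5 kPa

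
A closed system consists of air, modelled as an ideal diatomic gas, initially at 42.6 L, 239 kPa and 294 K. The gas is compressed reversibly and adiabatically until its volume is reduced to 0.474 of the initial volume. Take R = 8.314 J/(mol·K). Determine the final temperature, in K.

396 K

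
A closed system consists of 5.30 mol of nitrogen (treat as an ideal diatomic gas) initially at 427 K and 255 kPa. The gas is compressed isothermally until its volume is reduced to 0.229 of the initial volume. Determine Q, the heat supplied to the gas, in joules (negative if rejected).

V₁ = nRT₁/P₁ = 5.30×8.314×427/255 = 73.8 L.
Isothermal: T stays 427 K; PV = const ⇒ V₂ = 16.9 L, P₂ = 1110 kPa.
ΔU = 0 (ideal gas, T constant).
W = nRT ln(V₂/V₁) = 5.30×8.314×427×ln(0.229) = -27700 J.
Q = ΔU + W = -27700 J.

-27700 J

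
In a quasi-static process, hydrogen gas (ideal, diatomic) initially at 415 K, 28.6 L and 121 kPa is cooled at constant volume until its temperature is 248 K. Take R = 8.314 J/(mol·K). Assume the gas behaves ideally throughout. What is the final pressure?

72.3 kPa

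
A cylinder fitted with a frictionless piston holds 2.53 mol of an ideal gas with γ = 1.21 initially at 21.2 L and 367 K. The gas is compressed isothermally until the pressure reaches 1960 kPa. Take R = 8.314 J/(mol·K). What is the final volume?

P₁ = nRT₁/V₁ = 2.53×8.314×367/21.2 = 364 kPa.
Isothermal: T stays 367 K; PV = const ⇒ V₂ = 3.94 L, P₂ = 1960 kPa.

3.94 L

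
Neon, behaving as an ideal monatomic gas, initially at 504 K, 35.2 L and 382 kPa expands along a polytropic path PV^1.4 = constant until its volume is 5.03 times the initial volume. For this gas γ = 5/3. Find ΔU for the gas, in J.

-9600 J

n = P₁V₁/(RT₁) = 382×35.2/(8.314×504) = 3.21 mol.
Polytropic n=1.4: T₂ = T₁(V₁/V₂)^(n−1) = 504×(0.199)^0.40 = 264 K; P₂ = P₁(V₁/V₂)^n = 39.8 kPa.
For an ideal gas ΔU = nCvΔT with Cv = (3/2)R = 12.5 J/(mol·K).
ΔU = 3.21×12.5×(264−504) = -9600 J.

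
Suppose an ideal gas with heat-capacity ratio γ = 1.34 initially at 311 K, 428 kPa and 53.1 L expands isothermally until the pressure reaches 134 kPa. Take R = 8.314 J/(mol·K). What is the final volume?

170 L

Isothermal: T stays 311 K; PV = const ⇒ V₂ = 170 L, P₂ = 134 kPa.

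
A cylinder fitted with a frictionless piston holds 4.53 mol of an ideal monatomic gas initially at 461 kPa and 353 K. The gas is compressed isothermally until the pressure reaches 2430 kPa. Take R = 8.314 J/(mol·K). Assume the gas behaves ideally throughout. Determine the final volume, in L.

V₁ = nRT₁/P₁ = 4.53×8.314×353/461 = 28.8 L.
Isothermal: T stays 353 K; PV = const ⇒ V₂ = 5.47 L, P₂ = 2430 kPa.

5.47 L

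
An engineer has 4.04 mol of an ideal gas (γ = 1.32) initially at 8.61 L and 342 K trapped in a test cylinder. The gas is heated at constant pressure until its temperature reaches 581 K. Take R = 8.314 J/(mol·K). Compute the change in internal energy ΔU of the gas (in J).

P₁ = nRT₁/V₁ = 4.04×8.314×342/8.61 = 1330 kPa.
Isobaric: P stays 1330 kPa; V/T = const ⇒ T₂ = 581 K, V₂ = 14.6 L.
For an ideal gas ΔU = nCvΔT with Cv = R/(γ−1) = 26.0 J/(mol·K).
ΔU = 4.04×26.0×(581−342) = 25100 J.

25100 J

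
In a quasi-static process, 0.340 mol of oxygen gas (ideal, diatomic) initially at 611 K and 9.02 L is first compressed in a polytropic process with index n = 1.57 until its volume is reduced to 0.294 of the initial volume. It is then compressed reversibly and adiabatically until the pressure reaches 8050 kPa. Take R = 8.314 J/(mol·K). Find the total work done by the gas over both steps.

-8960 J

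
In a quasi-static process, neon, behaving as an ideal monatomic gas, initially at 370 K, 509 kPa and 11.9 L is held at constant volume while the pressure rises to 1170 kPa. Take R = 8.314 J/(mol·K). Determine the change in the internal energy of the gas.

n = P₁V₁/(RT₁) = 509×11.9/(8.314×370) = 1.97 mol.
Isochoric: V stays 11.9 L; P/T = const ⇒ T₂ = 850 K, P₂ = 1170 kPa.
For an ideal gas ΔU = nCvΔT with Cv = (3/2)R = 12.5 J/(mol·K).
ΔU = 1.97×12.5×(850−370) = 11800 J.

11800 J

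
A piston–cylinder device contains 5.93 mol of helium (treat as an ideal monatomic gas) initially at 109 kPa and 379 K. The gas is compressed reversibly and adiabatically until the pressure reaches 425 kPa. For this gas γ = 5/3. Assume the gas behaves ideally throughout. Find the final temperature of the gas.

V₁ = nRT₁/P₁ = 5.93×8.314×379/109 = 171 L.
Adiabatic: T₂/T₁ = (P₂/P₁)^((γ−1)/γ) ⇒ T₂ = 379×(3.90)^0.400 = 653 K; V₂ = 75.8 L.

653 K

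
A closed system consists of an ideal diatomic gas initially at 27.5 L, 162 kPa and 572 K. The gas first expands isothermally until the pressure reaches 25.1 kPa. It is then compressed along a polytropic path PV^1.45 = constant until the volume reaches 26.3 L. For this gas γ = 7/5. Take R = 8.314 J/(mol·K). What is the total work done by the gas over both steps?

-5170 J

n = P₁V₁/(RT₁) = 162×27.5/(8.314×572) = 0.937 mol.
Step 1 — Isothermal: T stays 572 K; PV = const ⇒ V₂ = 177 L, P₂ = 25.1 kPa.
ΔU = 0 (ideal gas, T constant).
W = nRT ln(V₂/V₁) = 0.937×8.314×572×ln(6.45) = 8310 J.
Q = ΔU + W = 8310 J.
State after step 1: P = 25.1 kPa, V = 177 L, T = 572 K.
Step 2 — Polytropic n=1.45: T₂ = T₁(V₁/V₂)^(n−1) = 572×(6.75)^0.45 = 1350 K; P₂ = P₁(V₁/V₂)^n = 400 kPa.
W = (P₁V₁−P₂V₂)/(n−1) = (25.1×177−400×26.3)/0.45 = -13500 J.
ΔU = nCvΔT = 0.937×20.8×(1350−572) = 15200 J.
Q = ΔU + W = 1680 J.
Net over both steps: W = -5170 J, Q = 9990 J, ΔU = 15200 J.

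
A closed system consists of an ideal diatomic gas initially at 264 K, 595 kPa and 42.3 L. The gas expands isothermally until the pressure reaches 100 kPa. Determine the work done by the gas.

44900 J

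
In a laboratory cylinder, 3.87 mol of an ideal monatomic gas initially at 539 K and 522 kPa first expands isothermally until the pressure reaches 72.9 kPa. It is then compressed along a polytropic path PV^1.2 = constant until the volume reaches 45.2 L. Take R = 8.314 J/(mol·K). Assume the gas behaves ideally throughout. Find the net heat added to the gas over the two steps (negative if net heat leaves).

V₁ = nRT₁/P₁ = 3.87×8.314×539/522 = 33.2 L.
Step 1 — Isothermal: T stays 539 K; PV = const ⇒ V₂ = 238 L, P₂ = 72.9 kPa.
ΔU = 0 (ideal gas, T constant).
W = nRT ln(V₂/V₁) = 3.87×8.314×539×ln(7.16) = 34100 J.
Q = ΔU + W = 34100 J.
State after step 1: P = 72.9 kPa, V = 238 L, T = 539 K.
Step 2 — Polytropic n=1.2: T₂ = T₁(V₁/V₂)^(n−1) = 539×(5.26)^0.20 = 751 K; P₂ = P₁(V₁/V₂)^n = 535 kPa.
W = (P₁V₁−P₂V₂)/(n−1) = (72.9×238−535×45.2)/0.20 = -34200 J.
ΔU = nCvΔT = 3.87×12.5×(751−539) = 10200 J.
Q = ΔU + W = -23900 J.
Net over both steps: W = -20.7 J, Q = 10200 J, ΔU = 10200 J.

10200 J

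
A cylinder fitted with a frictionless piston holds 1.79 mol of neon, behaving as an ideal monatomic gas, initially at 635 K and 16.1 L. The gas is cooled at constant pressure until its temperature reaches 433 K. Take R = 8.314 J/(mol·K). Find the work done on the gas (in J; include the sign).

3010 J

P₁ = nRT₁/V₁ = 1.79×8.314×635/16.1 = 587 kPa.
Isobaric: P stays 587 kPa; V/T = const ⇒ T₂ = 433 K, V₂ = 11.0 L.
W = PΔV = 587×(11.0−16.1) kPa·L = -3010 J.
Work done on the gas = −W_by = 3010 J.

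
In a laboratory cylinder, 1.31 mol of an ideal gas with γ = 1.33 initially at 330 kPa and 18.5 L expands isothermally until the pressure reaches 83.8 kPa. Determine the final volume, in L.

72.9 L

T₁ = P₁V₁/(nR) = 330×18.5/(1.31×8.314) = 561 K.
Isothermal: T stays 561 K; PV = const ⇒ V₂ = 72.9 L, P₂ = 83.8 kPa.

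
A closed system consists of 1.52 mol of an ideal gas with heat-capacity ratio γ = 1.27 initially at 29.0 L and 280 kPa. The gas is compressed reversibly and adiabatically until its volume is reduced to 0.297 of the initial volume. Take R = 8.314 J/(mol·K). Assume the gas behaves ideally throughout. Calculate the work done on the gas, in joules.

11700 J

T₁ = P₁V₁/(nR) = 280×29.0/(1.52×8.314) = 643 K.
Adiabatic: TV^(γ−1) = const ⇒ T₂ = 643×(3.37)^0.270 = 892 K; PV^γ = const ⇒ P₂ = 1310 kPa.
ΔU = nCvΔT = 1.52×30.8×(892−643) = 11700 J.
Q = 0 for an adiabatic process, so W = −ΔU = -11700 J.
Work done on the gas = −W_by = 11700 J.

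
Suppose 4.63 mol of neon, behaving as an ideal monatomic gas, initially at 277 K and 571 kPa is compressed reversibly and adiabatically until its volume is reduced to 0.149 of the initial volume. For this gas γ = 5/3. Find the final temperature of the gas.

986 K

V₁ = nRT₁/P₁ = 4.63×8.314×277/571 = 18.7 L.
Adiabatic: TV^(γ−1) = const ⇒ T₂ = 277×(6.71)^0.667 = 986 K; PV^γ = const ⇒ P₂ = 13600 kPa.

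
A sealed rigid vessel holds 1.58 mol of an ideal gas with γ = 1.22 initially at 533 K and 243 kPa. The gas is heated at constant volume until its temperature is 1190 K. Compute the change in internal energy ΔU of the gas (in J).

39200 J

V₁ = nRT₁/P₁ = 1.58×8.314×533/243 = 28.8 L.
Isochoric: V stays 28.8 L; P/T = const ⇒ T₂ = 1190 K, P₂ = 543 kPa.
For an ideal gas ΔU = nCvΔT with Cv = R/(γ−1) = 37.8 J/(mol·K).
ΔU = 1.58×37.8×(1190−533) = 39200 J.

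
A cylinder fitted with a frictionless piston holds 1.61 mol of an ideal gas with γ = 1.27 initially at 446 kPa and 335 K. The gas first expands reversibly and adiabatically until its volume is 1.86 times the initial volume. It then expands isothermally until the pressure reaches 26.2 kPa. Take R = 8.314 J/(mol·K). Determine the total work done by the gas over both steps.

10300 J

V₁ = nRT₁/P₁ = 1.61×8.314×335/446 = 10.1 L.
Step 1 — Adiabatic: TV^(γ−1) = const ⇒ T₂ = 335×(0.538)^0.270 = 283 K; PV^γ = const ⇒ P₂ = 203 kPa.
ΔU = nCvΔT = 1.61×30.8×(283−335) = -2560 J.
Q = 0 for an adiabatic process, so W = −ΔU = 2560 J.
State after step 1: P = 203 kPa, V = 18.7 L, T = 283 K.
Step 2 — Isothermal: T stays 283 K; PV = const ⇒ V₂ = 145 L, P₂ = 26.2 kPa.
ΔU = 0 (ideal gas, T constant).
W = nRT ln(V₂/V₁) = 1.61×8.314×283×ln(7.74) = 7760 J.
Q = ΔU + W = 7760 J.
Net over both steps: W = 10300 J, Q = 7760 J, ΔU = -2560 J.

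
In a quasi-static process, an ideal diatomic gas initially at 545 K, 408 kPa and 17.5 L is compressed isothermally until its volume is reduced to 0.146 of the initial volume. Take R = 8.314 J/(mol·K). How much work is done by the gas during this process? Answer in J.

-13700 J

n = P₁V₁/(RT₁) = 408×17.5/(8.314×545) = 1.58 mol.
Isothermal: T stays 545 K; PV = const ⇒ V₂ = 2.55 L, P₂ = 2790 kPa.
W = nRT ln(V₂/V₁) = 1.58×8.314×545×ln(0.146) = -13700 J.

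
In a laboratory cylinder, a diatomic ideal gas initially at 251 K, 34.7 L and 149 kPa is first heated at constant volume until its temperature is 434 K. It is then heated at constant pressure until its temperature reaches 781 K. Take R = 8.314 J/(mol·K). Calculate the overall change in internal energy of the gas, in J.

27300 J

n = P₁V₁/(RT₁) = 149×34.7/(8.314×251) = 2.48 mol.
Step 1 — Isochoric: V stays 34.7 L; P/T = const ⇒ T₂ = 434 K, P₂ = 258 kPa.
W = 0 (no volume change).
ΔU = nCvΔT = 2.48×20.8×(434−251) = 9420 J.
Q = ΔU = 9420 J.
State after step 1: P = 258 kPa, V = 34.7 L, T = 434 K.
Step 2 — Isobaric: P stays 258 kPa; V/T = const ⇒ T₂ = 781 K, V₂ = 62.4 L.
W = PΔV = 258×(62.4−34.7) kPa·L = 7150 J.
ΔU = nCvΔT = 2.48×20.8×(781−434) = 17900 J.
Q = ΔU + W = nCpΔT = 25000 J.
Net over both steps: W = 7150 J, Q = 34400 J, ΔU = 27300 J.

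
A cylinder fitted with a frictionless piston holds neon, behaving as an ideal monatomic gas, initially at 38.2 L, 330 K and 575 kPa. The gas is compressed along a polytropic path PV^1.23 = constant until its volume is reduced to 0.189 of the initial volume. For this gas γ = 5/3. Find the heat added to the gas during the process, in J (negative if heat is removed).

n = P₁V₁/(RT₁) = 575×38.2/(8.314×330) = 8.01 mol.
Polytropic n=1.23: T₂ = T₁(V₁/V₂)^(n−1) = 330×(5.29)^0.23 = 484 K; P₂ = P₁(V₁/V₂)^n = 4460 kPa.
W = (P₁V₁−P₂V₂)/(n−1) = (575×38.2−4460×7.22)/0.23 = -44600 J.
ΔU = nCvΔT = 8.01×12.5×(484−330) = 15400 J.
Q = ΔU + W = -29200 J.

-29200 J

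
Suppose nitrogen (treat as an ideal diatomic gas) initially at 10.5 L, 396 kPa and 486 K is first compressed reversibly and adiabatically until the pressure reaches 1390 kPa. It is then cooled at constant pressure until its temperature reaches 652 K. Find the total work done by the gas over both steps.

-4860 J

n = P₁V₁/(RT₁) = 396×10.5/(8.314×486) = 1.03 mol.
Step 1 — Adiabatic: T₂/T₁ = (P₂/P₁)^((γ−1)/γ) ⇒ T₂ = 486×(3.51)^0.286 = 696 K; V₂ = 4.28 L.
ΔU = nCvΔT = 1.03×20.8×(696−486) = 4490 J.
Q = 0 for an adiabatic process, so W = −ΔU = -4490 J.
State after step 1: P = 1390 kPa, V = 4.28 L, T = 696 K.
Step 2 — Isobaric: P stays 1390 kPa; V/T = const ⇒ T₂ = 652 K, V₂ = 4.01 L.
W = PΔV = 1390×(4.01−4.28) kPa·L = -374 J.
ΔU = nCvΔT = 1.03×20.8×(652−696) = -935 J.
Q = ΔU + W = nCpΔT = -1310 J.
Net over both steps: W = -4860 J, Q = -1310 J, ΔU = 3550 J.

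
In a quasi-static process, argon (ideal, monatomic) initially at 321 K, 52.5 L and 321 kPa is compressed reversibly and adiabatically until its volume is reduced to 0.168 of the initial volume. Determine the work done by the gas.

n = P₁V₁/(RT₁) = 321×52.5/(8.314×321) = 6.31 mol.
Adiabatic: TV^(γ−1) = const ⇒ T₂ = 321×(5.95)^0.667 = 1050 K; PV^γ = const ⇒ P₂ = 6280 kPa.
ΔU = nCvΔT = 6.31×12.5×(1050−321) = 57700 J.
Q = 0 for an adiabatic process, so W = −ΔU = -57700 J.

-57700 J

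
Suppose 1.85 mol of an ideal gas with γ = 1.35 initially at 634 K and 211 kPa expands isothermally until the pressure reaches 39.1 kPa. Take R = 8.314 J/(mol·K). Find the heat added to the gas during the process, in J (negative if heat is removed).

16400 J

V₁ = nRT₁/P₁ = 1.85×8.314×634/211 = 46.2 L.
Isothermal: T stays 634 K; PV = const ⇒ V₂ = 249 L, P₂ = 39.1 kPa.
ΔU = 0 (ideal gas, T constant).
W = nRT ln(V₂/V₁) = 1.85×8.314×634×ln(5.40) = 16400 J.
Q = ΔU + W = 16400 J.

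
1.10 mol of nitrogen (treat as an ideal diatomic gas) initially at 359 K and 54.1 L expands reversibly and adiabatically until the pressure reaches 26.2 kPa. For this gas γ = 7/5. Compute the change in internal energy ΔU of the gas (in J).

-1750 J

P₁ = nRT₁/V₁ = 1.10×8.314×359/54.1 = 60.7 kPa.
Adiabatic: T₂/T₁ = (P₂/P₁)^((γ−1)/γ) ⇒ T₂ = 359×(0.432)^0.286 = 282 K; V₂ = 98.6 L.
For an ideal gas ΔU = nCvΔT with Cv = (5/2)R = 20.8 J/(mol·K).
ΔU = 1.10×20.8×(282−359) = -1750 J.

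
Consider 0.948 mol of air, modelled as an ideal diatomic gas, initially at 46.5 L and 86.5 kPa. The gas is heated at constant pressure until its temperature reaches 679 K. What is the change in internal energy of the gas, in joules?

3320 J

T₁ = P₁V₁/(nR) = 86.5×46.5/(0.948×8.314) = 510 K.
Isobaric: P stays 86.5 kPa; V/T = const ⇒ T₂ = 679 K, V₂ = 61.9 L.
For an ideal gas ΔU = nCvΔT with Cv = (5/2)R = 20.8 J/(mol·K).
ΔU = 0.948×20.8×(679−510) = 3320 J.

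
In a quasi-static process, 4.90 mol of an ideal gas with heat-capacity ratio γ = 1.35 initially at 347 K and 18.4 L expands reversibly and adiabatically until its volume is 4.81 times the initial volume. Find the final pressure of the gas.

92.2 kPa

P₁ = nRT₁/V₁ = 4.90×8.314×347/18.4 = 768 kPa.
Adiabatic: TV^(γ−1) = const ⇒ T₂ = 347×(0.208)^0.350 = 200 K; PV^γ = const ⇒ P₂ = 92.2 kPa.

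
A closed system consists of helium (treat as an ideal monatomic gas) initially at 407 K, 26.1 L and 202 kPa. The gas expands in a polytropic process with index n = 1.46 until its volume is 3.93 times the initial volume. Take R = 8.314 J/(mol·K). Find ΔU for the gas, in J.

n = P₁V₁/(RT₁) = 202×26.1/(8.314×407) = 1.56 mol.
Polytropic n=1.46: T₂ = T₁(V₁/V₂)^(n−1) = 407×(0.254)^0.46 = 217 K; P₂ = P₁(V₁/V₂)^n = 27.4 kPa.
For an ideal gas ΔU = nCvΔT with Cv = (3/2)R = 12.5 J/(mol·K).
ΔU = 1.56×12.5×(217−407) = -3690 J.

-3690 J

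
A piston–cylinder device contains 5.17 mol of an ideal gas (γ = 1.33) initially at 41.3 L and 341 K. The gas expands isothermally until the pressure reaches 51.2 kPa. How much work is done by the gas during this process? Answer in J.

P₁ = nRT₁/V₁ = 5.17×8.314×341/41.3 = 355 kPa.
Isothermal: T stays 341 K; PV = const ⇒ V₂ = 286 L, P₂ = 51.2 kPa.
W = nRT ln(V₂/V₁) = 5.17×8.314×341×ln(6.93) = 28400 J.

28400 J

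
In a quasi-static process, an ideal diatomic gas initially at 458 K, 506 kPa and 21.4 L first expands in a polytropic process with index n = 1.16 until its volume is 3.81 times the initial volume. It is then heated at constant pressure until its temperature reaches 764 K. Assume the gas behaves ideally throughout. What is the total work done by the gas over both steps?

22400 J

n = P₁V₁/(RT₁) = 506×21.4/(8.314×458) = 2.84 mol.
Step 1 — Polytropic n=1.16: T₂ = T₁(V₁/V₂)^(n−1) = 458×(0.262)^0.16 = 370 K; P₂ = P₁(V₁/V₂)^n = 107 kPa.
W = (P₁V₁−P₂V₂)/(n−1) = (506×21.4−107×81.5)/0.16 = 13000 J.
ΔU = nCvΔT = 2.84×20.8×(370−458) = -5220 J.
Q = ΔU + W = 7820 J.
State after step 1: P = 107 kPa, V = 81.5 L, T = 370 K.
Step 2 — Isobaric: P stays 107 kPa; V/T = const ⇒ T₂ = 764 K, V₂ = 168 L.
W = PΔV = 107×(168−81.5) kPa·L = 9320 J.
ΔU = nCvΔT = 2.84×20.8×(764−370) = 23300 J.
Q = ΔU + W = nCpΔT = 32600 J.
Net over both steps: W = 22400 J, Q = 40400 J, ΔU = 18100 J.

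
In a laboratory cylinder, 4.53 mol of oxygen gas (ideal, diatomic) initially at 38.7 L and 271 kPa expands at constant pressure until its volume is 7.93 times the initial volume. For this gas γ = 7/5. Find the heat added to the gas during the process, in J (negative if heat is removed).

T₁ = P₁V₁/(nR) = 271×38.7/(4.53×8.314) = 278 K.
Isobaric: P stays 271 kPa; V/T = const ⇒ T₂ = 2210 K, V₂ = 307 L.
W = PΔV = 271×(307−38.7) kPa·L = 72700 J.
ΔU = nCvΔT = 4.53×20.8×(2210−278) = 182000 J.
Q = ΔU + W = nCpΔT = 254000 J.

254000 J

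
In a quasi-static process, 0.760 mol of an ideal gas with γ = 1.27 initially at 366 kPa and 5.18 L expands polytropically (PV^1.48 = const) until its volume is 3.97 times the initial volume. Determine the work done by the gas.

T₁ = P₁V₁/(nR) = 366×5.18/(0.760×8.314) = 300 K.
Polytropic n=1.48: T₂ = T₁(V₁/V₂)^(n−1) = 300×(0.252)^0.48 = 155 K; P₂ = P₁(V₁/V₂)^n = 47.6 kPa.
W = (P₁V₁−P₂V₂)/(n−1) = (366×5.18−47.6×20.6)/0.48 = 1910 J.

1910 J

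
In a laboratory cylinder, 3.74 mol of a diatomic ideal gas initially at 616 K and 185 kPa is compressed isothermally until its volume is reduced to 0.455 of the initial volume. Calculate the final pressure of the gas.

V₁ = nRT₁/P₁ = 3.74×8.314×616/185 = 104 L.
Isothermal: T stays 616 K; PV = const ⇒ V₂ = 47.1 L, P₂ = 407 kPa.

407 kPa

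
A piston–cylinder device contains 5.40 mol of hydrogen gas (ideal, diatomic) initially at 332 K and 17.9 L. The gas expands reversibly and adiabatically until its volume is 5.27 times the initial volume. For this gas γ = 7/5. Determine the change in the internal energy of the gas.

-18100 J

P₁ = nRT₁/V₁ = 5.40×8.314×332/17.9 = 833 kPa.
Adiabatic: TV^(γ−1) = const ⇒ T₂ = 332×(0.190)^0.400 = 171 K; PV^γ = const ⇒ P₂ = 81.3 kPa.
For an ideal gas ΔU = nCvΔT with Cv = (5/2)R = 20.8 J/(mol·K).
ΔU = 5.40×20.8×(171−332) = -18100 J.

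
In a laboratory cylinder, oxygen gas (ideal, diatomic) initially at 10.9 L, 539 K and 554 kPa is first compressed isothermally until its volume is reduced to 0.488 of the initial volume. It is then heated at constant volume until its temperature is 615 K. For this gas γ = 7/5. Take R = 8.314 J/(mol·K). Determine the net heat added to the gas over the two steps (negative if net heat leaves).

-2200 J

n = P₁V₁/(RT₁) = 554×10.9/(8.314×539) = 1.35 mol.
Step 1 — Isothermal: T stays 539 K; PV = const ⇒ V₂ = 5.32 L, P₂ = 1140 kPa.
ΔU = 0 (ideal gas, T constant).
W = nRT ln(V₂/V₁) = 1.35×8.314×539×ln(0.488) = -4330 J.
Q = ΔU + W = -4330 J.
State after step 1: P = 1140 kPa, V = 5.32 L, T = 539 K.
Step 2 — Isochoric: V stays 5.32 L; P/T = const ⇒ T₂ = 615 K, P₂ = 1300 kPa.
W = 0 (no volume change).
ΔU = nCvΔT = 1.35×20.8×(615−539) = 2130 J.
Q = ΔU = 2130 J.
Net over both steps: W = -4330 J, Q = -2200 J, ΔU = 2130 J.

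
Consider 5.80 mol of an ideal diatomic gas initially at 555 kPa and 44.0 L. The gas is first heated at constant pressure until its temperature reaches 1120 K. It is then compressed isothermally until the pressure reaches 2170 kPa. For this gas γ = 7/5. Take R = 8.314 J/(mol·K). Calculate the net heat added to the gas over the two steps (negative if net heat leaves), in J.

T₁ = P₁V₁/(nR) = 555×44.0/(5.80×8.314) = 506 K.
Step 1 — Isobaric: P stays 555 kPa; V/T = const ⇒ T₂ = 1120 K, V₂ = 97.3 L.
W = PΔV = 555×(97.3−44.0) kPa·L = 29600 J.
ΔU = nCvΔT = 5.80×20.8×(1120−506) = 74000 J.
Q = ΔU + W = nCpΔT = 104000 J.
State after step 1: P = 555 kPa, V = 97.3 L, T = 1120 K.
Step 2 — Isothermal: T stays 1120 K; PV = const ⇒ V₂ = 24.9 L, P₂ = 2170 kPa.
ΔU = 0 (ideal gas, T constant).
W = nRT ln(V₂/V₁) = 5.80×8.314×1120×ln(0.256) = -73600 J.
Q = ΔU + W = -73600 J.
Net over both steps: W = -44100 J, Q = 29900 J, ΔU = 74000 J.

29900 J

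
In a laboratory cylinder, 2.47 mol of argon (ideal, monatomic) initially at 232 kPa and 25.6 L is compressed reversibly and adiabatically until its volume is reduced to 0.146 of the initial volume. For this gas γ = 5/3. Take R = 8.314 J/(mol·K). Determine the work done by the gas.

-23200 J

T₁ = P₁V₁/(nR) = 232×25.6/(2.47×8.314) = 289 K.
Adiabatic: TV^(γ−1) = const ⇒ T₂ = 289×(6.85)^0.667 = 1040 K; PV^γ = const ⇒ P₂ = 5730 kPa.
ΔU = nCvΔT = 2.47×12.5×(1040−289) = 23200 J.
Q = 0 for an adiabatic process, so W = −ΔU = -23200 J.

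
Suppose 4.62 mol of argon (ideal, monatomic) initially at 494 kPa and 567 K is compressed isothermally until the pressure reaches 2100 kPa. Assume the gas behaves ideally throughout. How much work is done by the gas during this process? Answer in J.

V₁ = nRT₁/P₁ = 4.62×8.314×567/494 = 44.1 L.
Isothermal: T stays 567 K; PV = const ⇒ V₂ = 10.4 L, P₂ = 2100 kPa.
W = nRT ln(V₂/V₁) = 4.62×8.314×567×ln(0.235) = -31500 J.

-31500 J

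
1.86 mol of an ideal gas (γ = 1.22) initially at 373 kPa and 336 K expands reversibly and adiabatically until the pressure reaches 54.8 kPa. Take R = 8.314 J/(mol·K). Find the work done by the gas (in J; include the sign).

6910 J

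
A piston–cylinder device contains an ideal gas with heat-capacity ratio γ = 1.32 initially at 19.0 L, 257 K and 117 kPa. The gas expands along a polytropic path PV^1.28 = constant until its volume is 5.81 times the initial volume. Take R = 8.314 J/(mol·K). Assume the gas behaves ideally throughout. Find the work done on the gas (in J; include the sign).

-3090 J

n = P₁V₁/(RT₁) = 117×19.0/(8.314×257) = 1.04 mol.
Polytropic n=1.28: T₂ = T₁(V₁/V₂)^(n−1) = 257×(0.172)^0.28 = 157 K; P₂ = P₁(V₁/V₂)^n = 12.3 kPa.
W = (P₁V₁−P₂V₂)/(n−1) = (117×19.0−12.3×110)/0.28 = 3090 J.
Work done on the gas = −W_by = -3090 J.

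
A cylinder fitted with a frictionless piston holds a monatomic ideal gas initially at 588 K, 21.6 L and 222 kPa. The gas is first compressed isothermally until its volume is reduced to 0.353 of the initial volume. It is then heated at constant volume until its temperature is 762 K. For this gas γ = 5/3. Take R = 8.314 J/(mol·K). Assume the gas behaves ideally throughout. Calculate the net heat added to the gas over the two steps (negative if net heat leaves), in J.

n = P₁V₁/(RT₁) = 222×21.6/(8.314×588) = 0.981 mol.
Step 1 — Isothermal: T stays 588 K; PV = const ⇒ V₂ = 7.62 L, P₂ = 629 kPa.
ΔU = 0 (ideal gas, T constant).
W = nRT ln(V₂/V₁) = 0.981×8.314×588×ln(0.353) = -4990 J.
Q = ΔU + W = -4990 J.
State after step 1: P = 629 kPa, V = 7.62 L, T = 588 K.
Step 2 — Isochoric: V stays 7.62 L; P/T = const ⇒ T₂ = 762 K, P₂ = 815 kPa.
W = 0 (no volume change).
ΔU = nCvΔT = 0.981×12.5×(762−588) = 2130 J.
Q = ΔU = 2130 J.
Net over both steps: W = -4990 J, Q = -2860 J, ΔU = 2130 J.

-2860 J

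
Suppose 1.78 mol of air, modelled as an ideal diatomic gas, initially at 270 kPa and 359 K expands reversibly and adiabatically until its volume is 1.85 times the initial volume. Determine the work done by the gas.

V₁ = nRT₁/P₁ = 1.78×8.314×359/270 = 19.7 L.
Adiabatic: TV^(γ−1) = const ⇒ T₂ = 359×(0.541)^0.400 = 281 K; PV^γ = const ⇒ P₂ = 114 kPa.
ΔU = nCvΔT = 1.78×20.8×(281−359) = -2900 J.
Q = 0 for an adiabatic process, so W = −ΔU = 2900 J.

2900 J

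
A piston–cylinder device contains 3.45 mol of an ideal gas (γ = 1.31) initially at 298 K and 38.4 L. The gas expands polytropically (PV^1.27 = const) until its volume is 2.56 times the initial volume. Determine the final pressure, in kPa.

P₁ = nRT₁/V₁ = 3.45×8.314×298/38.4 = 223 kPa.
Polytropic n=1.27: T₂ = T₁(V₁/V₂)^(n−1) = 298×(0.391)^0.27 = 231 K; P₂ = P₁(V₁/V₂)^n = 67.5 kPa.

67.5 kPa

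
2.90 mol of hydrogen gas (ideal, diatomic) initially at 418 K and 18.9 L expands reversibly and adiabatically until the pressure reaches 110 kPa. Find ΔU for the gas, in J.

P₁ = nRT₁/V₁ = 2.90×8.314×418/18.9 = 533 kPa.
Adiabatic: T₂/T₁ = (P₂/P₁)^((γ−1)/γ) ⇒ T₂ = 418×(0.206)^0.286 = 266 K; V₂ = 58.4 L.
For an ideal gas ΔU = nCvΔT with Cv = (5/2)R = 20.8 J/(mol·K).
ΔU = 2.90×20.8×(266−418) = -9150 J.

-9150 J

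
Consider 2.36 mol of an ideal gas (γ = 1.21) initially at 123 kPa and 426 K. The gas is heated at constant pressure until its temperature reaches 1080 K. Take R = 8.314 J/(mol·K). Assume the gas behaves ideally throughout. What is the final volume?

V₁ = nRT₁/P₁ = 2.36×8.314×426/123 = 68.0 L.
Isobaric: P stays 123 kPa; V/T = const ⇒ T₂ = 1080 K, V₂ = 172 L.

172 L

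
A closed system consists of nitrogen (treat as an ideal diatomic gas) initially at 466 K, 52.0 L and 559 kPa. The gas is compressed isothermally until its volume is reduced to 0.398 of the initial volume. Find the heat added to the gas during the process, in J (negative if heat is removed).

n = P₁V₁/(RT₁) = 559×52.0/(8.314×466) = 7.50 mol.
Isothermal: T stays 466 K; PV = const ⇒ V₂ = 20.7 L, P₂ = 1400 kPa.
ΔU = 0 (ideal gas, T constant).
W = nRT ln(V₂/V₁) = 7.50×8.314×466×ln(0.398) = -26800 J.
Q = ΔU + W = -26800 J.

-26800 J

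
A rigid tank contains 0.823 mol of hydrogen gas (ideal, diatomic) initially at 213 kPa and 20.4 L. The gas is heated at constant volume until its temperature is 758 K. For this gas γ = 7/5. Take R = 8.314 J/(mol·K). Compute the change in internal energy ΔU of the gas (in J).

T₁ = P₁V₁/(nR) = 213×20.4/(0.823×8.314) = 635 K.
Isochoric: V stays 20.4 L; P/T = const ⇒ T₂ = 758 K, P₂ = 254 kPa.
For an ideal gas ΔU = nCvΔT with Cv = (5/2)R = 20.8 J/(mol·K).
ΔU = 0.823×20.8×(758−635) = 2100 J.

2100 J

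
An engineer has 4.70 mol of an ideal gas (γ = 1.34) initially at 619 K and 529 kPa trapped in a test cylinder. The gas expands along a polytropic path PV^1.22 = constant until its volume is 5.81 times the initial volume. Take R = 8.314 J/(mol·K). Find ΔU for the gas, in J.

-22800 J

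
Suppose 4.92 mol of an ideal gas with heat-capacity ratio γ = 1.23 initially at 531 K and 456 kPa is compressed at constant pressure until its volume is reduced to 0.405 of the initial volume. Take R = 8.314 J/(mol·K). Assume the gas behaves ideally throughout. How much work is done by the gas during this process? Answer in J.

-12900 J

V₁ = nRT₁/P₁ = 4.92×8.314×531/456 = 47.6 L.
Isobaric: P stays 456 kPa; V/T = const ⇒ T₂ = 215 K, V₂ = 19.3 L.
W = PΔV = 456×(19.3−47.6) kPa·L = -12900 J.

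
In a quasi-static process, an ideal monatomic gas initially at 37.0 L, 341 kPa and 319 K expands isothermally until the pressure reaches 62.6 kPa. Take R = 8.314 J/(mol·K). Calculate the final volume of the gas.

Isothermal: T stays 319 K; PV = const ⇒ V₂ = 202 L, P₂ = 62.6 kPa.

202 L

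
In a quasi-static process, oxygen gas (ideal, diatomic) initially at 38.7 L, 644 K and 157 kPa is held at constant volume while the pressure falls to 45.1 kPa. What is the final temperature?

185 K

Isochoric: V stays 38.7 L; P/T = const ⇒ T₂ = 185 K, P₂ = 45.1 kPa.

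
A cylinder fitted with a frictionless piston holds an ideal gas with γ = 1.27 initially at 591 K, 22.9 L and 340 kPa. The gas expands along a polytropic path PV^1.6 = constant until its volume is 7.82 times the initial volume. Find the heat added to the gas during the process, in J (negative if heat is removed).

n = P₁V₁/(RT₁) = 340×22.9/(8.314×591) = 1.58 mol.
Polytropic n=1.6: T₂ = T₁(V₁/V₂)^(n−1) = 591×(0.128)^0.60 = 172 K; P₂ = P₁(V₁/V₂)^n = 12.7 kPa.
W = (P₁V₁−P₂V₂)/(n−1) = (340×22.9−12.7×179)/0.60 = 9200 J.
ΔU = nCvΔT = 1.58×30.8×(172−591) = -20400 J.
Q = ΔU + W = -11200 J.

-11200 J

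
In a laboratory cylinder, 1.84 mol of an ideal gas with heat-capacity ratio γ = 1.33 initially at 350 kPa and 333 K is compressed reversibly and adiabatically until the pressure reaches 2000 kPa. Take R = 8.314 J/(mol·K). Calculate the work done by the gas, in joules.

-8350 J

V₁ = nRT₁/P₁ = 1.84×8.314×333/350 = 14.6 L.
Adiabatic: T₂/T₁ = (P₂/P₁)^((γ−1)/γ) ⇒ T₂ = 333×(5.71)^0.248 = 513 K; V₂ = 3.93 L.
ΔU = nCvΔT = 1.84×25.2×(513−333) = 8350 J.
Q = 0 for an adiabatic process, so W = −ΔU = -8350 J.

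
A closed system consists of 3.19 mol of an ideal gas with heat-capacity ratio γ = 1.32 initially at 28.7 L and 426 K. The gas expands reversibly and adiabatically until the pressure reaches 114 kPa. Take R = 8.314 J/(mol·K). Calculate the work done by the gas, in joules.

P₁ = nRT₁/V₁ = 3.19×8.314×426/28.7 = 394 kPa.
Adiabatic: T₂/T₁ = (P₂/P₁)^((γ−1)/γ) ⇒ T₂ = 426×(0.290)^0.242 = 315 K; V₂ = 73.4 L.
ΔU = nCvΔT = 3.19×26.0×(315−426) = -9160 J.
Q = 0 for an adiabatic process, so W = −ΔU = 9160 J.

9160 J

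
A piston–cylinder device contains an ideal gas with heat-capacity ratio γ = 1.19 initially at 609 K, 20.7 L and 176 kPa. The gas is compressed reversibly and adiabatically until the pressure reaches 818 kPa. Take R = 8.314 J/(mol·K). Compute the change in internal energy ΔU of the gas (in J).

n = P₁V₁/(RT₁) = 176×20.7/(8.314×609) = 0.720 mol.
Adiabatic: T₂/T₁ = (P₂/P₁)^((γ−1)/γ) ⇒ T₂ = 609×(4.65)^0.160 = 778 K; V₂ = 5.69 L.
For an ideal gas ΔU = nCvΔT with Cv = R/(γ−1) = 43.8 J/(mol·K).
ΔU = 0.720×43.8×(778−609) = 5330 J.

5330 J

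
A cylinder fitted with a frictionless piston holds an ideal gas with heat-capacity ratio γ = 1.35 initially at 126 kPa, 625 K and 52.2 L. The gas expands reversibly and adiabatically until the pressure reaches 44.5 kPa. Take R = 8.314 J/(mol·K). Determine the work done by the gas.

4440 J

n = P₁V₁/(RT₁) = 126×52.2/(8.314×625) = 1.27 mol.
Adiabatic: T₂/T₁ = (P₂/P₁)^((γ−1)/γ) ⇒ T₂ = 625×(0.353)^0.259 = 477 K; V₂ = 113 L.
ΔU = nCvΔT = 1.27×23.8×(477−625) = -4440 J.
Q = 0 for an adiabatic process, so W = −ΔU = 4440 J.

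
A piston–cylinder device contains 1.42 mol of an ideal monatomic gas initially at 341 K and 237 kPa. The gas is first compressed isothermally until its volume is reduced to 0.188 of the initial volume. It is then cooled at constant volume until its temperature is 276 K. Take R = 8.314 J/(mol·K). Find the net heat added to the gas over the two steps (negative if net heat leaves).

-7880 J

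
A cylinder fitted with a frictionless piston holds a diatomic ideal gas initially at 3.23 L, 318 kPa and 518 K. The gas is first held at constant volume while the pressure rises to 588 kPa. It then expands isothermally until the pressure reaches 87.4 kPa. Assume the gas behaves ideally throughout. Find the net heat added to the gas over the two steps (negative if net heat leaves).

n = P₁V₁/(RT₁) = 318×3.23/(8.314×518) = 0.239 mol.
Step 1 — Isochoric: V stays 3.23 L; P/T = const ⇒ T₂ = 958 K, P₂ = 588 kPa.
W = 0 (no volume change).
ΔU = nCvΔT = 0.239×20.8×(958−518) = 2180 J.
Q = ΔU = 2180 J.
State after step 1: P = 588 kPa, V = 3.23 L, T = 958 K.
Step 2 — Isothermal: T stays 958 K; PV = const ⇒ V₂ = 21.7 L, P₂ = 87.4 kPa.
ΔU = 0 (ideal gas, T constant).
W = nRT ln(V₂/V₁) = 0.239×8.314×958×ln(6.73) = 3620 J.
Q = ΔU + W = 3620 J.
Net over both steps: W = 3620 J, Q = 5800 J, ΔU = 2180 J.

5800 J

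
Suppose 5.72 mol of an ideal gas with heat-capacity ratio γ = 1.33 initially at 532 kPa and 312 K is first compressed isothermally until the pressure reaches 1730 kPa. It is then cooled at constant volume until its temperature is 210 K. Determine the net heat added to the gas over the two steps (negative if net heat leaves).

-32200 J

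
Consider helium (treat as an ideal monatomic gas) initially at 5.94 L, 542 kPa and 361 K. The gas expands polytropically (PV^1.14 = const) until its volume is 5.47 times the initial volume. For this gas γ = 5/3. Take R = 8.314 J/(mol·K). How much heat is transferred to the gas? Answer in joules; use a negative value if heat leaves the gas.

n = P₁V₁/(RT₁) = 542×5.94/(8.314×361) = 1.07 mol.
Polytropic n=1.14: T₂ = T₁(V₁/V₂)^(n−1) = 361×(0.183)^0.14 = 285 K; P₂ = P₁(V₁/V₂)^n = 78.1 kPa.
W = (P₁V₁−P₂V₂)/(n−1) = (542×5.94−78.1×32.5)/0.14 = 4870 J.
ΔU = nCvΔT = 1.07×12.5×(285−361) = -1020 J.
Q = ΔU + W = 3850 J.

3850 J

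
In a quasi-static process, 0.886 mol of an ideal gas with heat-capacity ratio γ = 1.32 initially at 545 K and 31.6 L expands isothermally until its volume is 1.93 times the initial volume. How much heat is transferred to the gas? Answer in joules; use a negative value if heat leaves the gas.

2640 J

P₁ = nRT₁/V₁ = 0.886×8.314×545/31.6 = 127 kPa.
Isothermal: T stays 545 K; PV = const ⇒ V₂ = 61.0 L, P₂ = 65.8 kPa.
ΔU = 0 (ideal gas, T constant).
W = nRT ln(V₂/V₁) = 0.886×8.314×545×ln(1.93) = 2640 J.
Q = ΔU + W = 2640 J.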